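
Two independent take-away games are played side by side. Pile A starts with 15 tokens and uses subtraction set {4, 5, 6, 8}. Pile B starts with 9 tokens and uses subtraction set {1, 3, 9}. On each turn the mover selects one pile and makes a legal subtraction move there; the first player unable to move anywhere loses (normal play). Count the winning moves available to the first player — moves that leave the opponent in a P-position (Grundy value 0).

Pile A, S = {4, 5, 6, 8}:
n :  0  1  2  3  4  5  6  7  8  9 10 11 12 13 14 15
G :  0  0  0  0  1  1  1  1  2  2  2  2  0  0  0  0
G_A(15) = 0.
Pile B, S = {1, 3, 9}:
n : 0 1 2 3 4 5 6 7 8 9
G : 0 1 0 1 0 1 0 1 0 1
G_B(9) = 1.
Combined Grundy value = 0 ⊕ 1 = 1.
A winning move leaves total XOR = 0, i.e. changes one component's Grundy value g to g ⊕ X where X is the current total.
Pile A: need g' = 0⊕1 = 1. Options: 15−4→G=2, 15−5→G=2, 15−6→G=2, 15−8→G=1. Hits: 1.
Pile B: need g' = 1⊕1 = 0. Options: 9−1→G=0, 9−3→G=0, 9−9→G=0. Hits: 3.

4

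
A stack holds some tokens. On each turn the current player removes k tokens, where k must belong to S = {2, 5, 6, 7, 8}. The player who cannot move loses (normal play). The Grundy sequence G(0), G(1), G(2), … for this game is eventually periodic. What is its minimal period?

G(0) = 0
G(1) = mex{} = 0
G(2) = mex{0} = 1
G(3) = mex{0} = 1
G(4) = mex{1} = 0
G(5) = mex{1,0} = 2
G(6) = mex{0,0,0} = 1
G(7) = mex{2,1,0,0} = 3
G(8) = mex{1,1,1,0,0} = 2
G(9) = mex{3,0,1,1,0} = 2
G(10) = mex{2,2,0,1,1} = 3
G(11) = mex{2,1,2,0,1} = 3
G(12) = mex{3,3,1,2,0} = 4
G(13) = mex{3,2,3,1,2} = 0
G(14) = mex{4,2,2,3,1} = 0
G(15) = mex{0,3,2,2,3} = 1
G(16) = mex{0,3,3,2,2} = 1
G(17) = mex{1,4,3,3,2} = 0
G(18) = mex{1,0,4,3,3} = 2
G(19) = mex{0,0,0,4,3} = 1
G(20) = mex{2,1,0,0,4} = 3
G(21) = mex{1,1,1,0,0} = 2
G(22) = mex{3,0,1,1,0} = 2
G(23) = mex{2,2,0,1,1} = 3
G(24) = mex{2,1,2,0,1} = 3
G(25) = mex{3,3,1,2,0} = 4
G(26) = mex{3,2,3,1,2} = 0
G(27) = mex{4,2,2,3,1} = 0
G(n+13) = G(n) holds for n = 0,…,7 (a full window of length max(S) = 8), so the sequence is purely periodic with period 13.

13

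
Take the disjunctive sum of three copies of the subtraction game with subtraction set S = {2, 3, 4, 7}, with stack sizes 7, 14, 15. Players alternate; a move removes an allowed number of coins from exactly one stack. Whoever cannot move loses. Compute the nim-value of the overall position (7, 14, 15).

0

All stacks use S = {2, 3, 4, 7}:
G(0) = 0
G(1) = mex{} = 0
G(2) = mex{0} = 1
G(3) = mex{0,0} = 1
G(4) = mex{1,0,0} = 2
G(5) = mex{1,1,0} = 2
G(6) = mex{2,1,1} = 0
G(7) = mex{2,2,1,0} = 3
G(8) = mex{0,2,2,0} = 1
G(9) = mex{3,0,2,1} = 4
G(10) = mex{1,3,0,1} = 2
G(11) = mex{4,1,3,2} = 0
G(12) = mex{2,4,1,2} = 0
G(13) = mex{0,2,4,0} = 1
G(14) = mex{0,0,2,3} = 1
G(15) = mex{1,0,0,1} = 2
Stack A: G(7) = 3.
Stack B: G(14) = 1.
Stack C: G(15) = 2.
Combined Grundy value = 3 ⊕ 1 ⊕ 2 = 0.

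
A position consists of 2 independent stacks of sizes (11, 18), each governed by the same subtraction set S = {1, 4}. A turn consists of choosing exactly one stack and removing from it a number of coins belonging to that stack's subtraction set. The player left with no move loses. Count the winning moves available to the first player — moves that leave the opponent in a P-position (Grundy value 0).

0

All stacks use S = {1, 4}:
n :  0  1  2  3  4  5  6  7  8  9 10 11 12 13 14 15 16 17 18
G :  0  1  0  1  2  0  1  0  1  2  0  1  0  1  2  0  1  0  1
Stack A: G(11) = 1.
Stack B: G(18) = 1.
Combined Grundy value = 1 ⊕ 1 = 0.
A winning move leaves total XOR = 0, i.e. changes one component's Grundy value g to g ⊕ X where X is the current total.
Stack A: target g' = 1⊕0 = 1, but every legal move changes the Grundy value (mex property), so 0 moves.
Stack B: target g' = 1⊕0 = 1, but every legal move changes the Grundy value (mex property), so 0 moves.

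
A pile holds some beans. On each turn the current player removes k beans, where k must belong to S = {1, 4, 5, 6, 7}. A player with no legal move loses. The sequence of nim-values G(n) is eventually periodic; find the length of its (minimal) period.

G(0) = 0
G(1) = mex{0} = 1
G(2) = mex{1} = 0
G(3) = mex{0} = 1
G(4) = mex{1,0} = 2
G(5) = mex{2,1,0} = 3
G(6) = mex{3,0,1,0} = 2
G(7) = mex{2,1,0,1,0} = 3
G(8) = mex{3,2,1,0,1} = 4
G(9) = mex{4,3,2,1,0} = 5
G(10) = mex{5,2,3,2,1} = 0
G(11) = mex{0,3,2,3,2} = 1
G(12) = mex{1,4,3,2,3} = 0
G(13) = mex{0,5,4,3,2} = 1
G(14) = mex{1,0,5,4,3} = 2
G(15) = mex{2,1,0,5,4} = 3
G(16) = mex{3,0,1,0,5} = 2
G(17) = mex{2,1,0,1,0} = 3
G(18) = mex{3,2,1,0,1} = 4
G(19) = mex{4,3,2,1,0} = 5
G(20) = mex{5,2,3,2,1} = 0
G(21) = mex{0,3,2,3,2} = 1
G(n+10) = G(n) holds for n = 0,…,6 (a full window of length max(S) = 7), so the sequence is purely periodic with period 10.

10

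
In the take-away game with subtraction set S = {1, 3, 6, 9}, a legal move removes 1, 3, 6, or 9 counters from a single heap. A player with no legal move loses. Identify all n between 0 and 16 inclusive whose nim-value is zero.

n :  0  1  2  3  4  5  6  7  8  9 10 11 12 13 14 15 16
G :  0  1  0  1  0  1  2  3  2  3  2  3  0  1  0  1  0
P-positions are exactly the n with G(n) = 0.

0, 2, 4, 12, 14, 16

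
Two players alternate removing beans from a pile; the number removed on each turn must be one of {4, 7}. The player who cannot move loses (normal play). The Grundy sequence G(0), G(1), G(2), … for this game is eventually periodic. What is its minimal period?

11

G(0) = 0
G(1) = mex{} = 0
G(2) = mex{} = 0
G(3) = mex{} = 0
G(4) = mex{0} = 1
G(5) = mex{0} = 1
G(6) = mex{0} = 1
G(7) = mex{0,0} = 1
G(8) = mex{1,0} = 2
G(9) = mex{1,0} = 2
G(10) = mex{1,0} = 2
G(11) = mex{1,1} = 0
G(12) = mex{2,1} = 0
G(13) = mex{2,1} = 0
G(14) = mex{2,1} = 0
G(15) = mex{0,2} = 1
G(16) = mex{0,2} = 1
G(17) = mex{0,2} = 1
G(18) = mex{0,0} = 1
G(19) = mex{1,0} = 2
G(20) = mex{1,0} = 2
G(21) = mex{1,0} = 2
G(22) = mex{1,1} = 0
G(23) = mex{2,1} = 0
G(n+11) = G(n) holds for n = 0,…,6 (a full window of length max(S) = 7), so the sequence is purely periodic with period 11.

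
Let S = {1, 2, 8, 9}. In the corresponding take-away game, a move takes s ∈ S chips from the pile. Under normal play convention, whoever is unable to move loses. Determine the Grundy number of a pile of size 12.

2

n :  0  1  2  3  4  5  6  7  8  9 10 11 12
G :  0  1  2  0  1  2  0  1  2  3  0  1  2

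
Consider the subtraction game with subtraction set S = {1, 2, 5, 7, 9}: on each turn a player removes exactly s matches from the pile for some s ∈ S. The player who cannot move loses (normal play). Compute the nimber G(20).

0

G(0) = 0
G(1) = mex{0} = 1
G(2) = mex{1,0} = 2
G(3) = mex{2,1} = 0
G(4) = mex{0,2} = 1
G(5) = mex{1,0,0} = 2
G(6) = mex{2,1,1} = 0
G(7) = mex{0,2,2,0} = 1
G(8) = mex{1,0,0,1} = 2
G(9) = mex{2,1,1,2,0} = 3
G(10) = mex{3,2,2,0,1} = 4
G(11) = mex{4,3,0,1,2} = 5
G(12) = mex{5,4,1,2,0} = 3
G(13) = mex{3,5,2,0,1} = 4
G(14) = mex{4,3,3,1,2} = 0
G(15) = mex{0,4,4,2,0} = 1
G(16) = mex{1,0,5,3,1} = 2
G(17) = mex{2,1,3,4,2} = 0
G(18) = mex{0,2,4,5,3} = 1
G(19) = mex{1,0,0,3,4} = 2
G(20) = mex{2,1,1,4,5} = 0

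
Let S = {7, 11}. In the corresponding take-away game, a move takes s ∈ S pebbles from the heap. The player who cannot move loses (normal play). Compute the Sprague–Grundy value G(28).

G(0) = 0
G(1) = mex{} = 0
G(2) = mex{} = 0
G(3) = mex{} = 0
G(4) = mex{} = 0
G(5) = mex{} = 0
G(6) = mex{} = 0
G(7) = mex{0} = 1
G(8) = mex{0} = 1
G(9) = mex{0} = 1
G(10) = mex{0} = 1
G(11) = mex{0,0} = 1
G(12) = mex{0,0} = 1
G(13) = mex{0,0} = 1
G(14) = mex{1,0} = 2
G(15) = mex{1,0} = 2
G(16) = mex{1,0} = 2
G(17) = mex{1,0} = 2
G(18) = mex{1,1} = 0
G(19) = mex{1,1} = 0
G(20) = mex{1,1} = 0
G(21) = mex{2,1} = 0
G(22) = mex{2,1} = 0
G(23) = mex{2,1} = 0
G(24) = mex{2,1} = 0
G(25) = mex{0,2} = 1
G(26) = mex{0,2} = 1
G(27) = mex{0,2} = 1
G(28) = mex{0,2} = 1

1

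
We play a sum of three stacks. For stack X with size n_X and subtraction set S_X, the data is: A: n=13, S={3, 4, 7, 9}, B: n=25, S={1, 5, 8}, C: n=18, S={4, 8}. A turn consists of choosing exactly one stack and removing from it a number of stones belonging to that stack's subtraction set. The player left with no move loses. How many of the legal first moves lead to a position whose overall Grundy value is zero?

Stack A, S = {3, 4, 7, 9}:
n :  0  1  2  3  4  5  6  7  8  9 10 11 12 13
G :  0  0  0  1  1  1  2  2  2  3  3  3  0  0
G_A(13) = 0.
Stack B, S = {1, 5, 8}:
G(0) = 0
G(1) = mex{0} = 1
G(2) = mex{1} = 0
G(3) = mex{0} = 1
G(4) = mex{1} = 0
G(5) = mex{0,0} = 1
G(6) = mex{1,1} = 0
G(7) = mex{0,0} = 1
G(8) = mex{1,1,0} = 2
G(9) = mex{2,0,1} = 3
G(10) = mex{3,1,0} = 2
G(11) = mex{2,0,1} = 3
G(12) = mex{3,1,0} = 2
G(13) = mex{2,2,1} = 0
G(14) = mex{0,3,0} = 1
G(15) = mex{1,2,1} = 0
G(16) = mex{0,3,2} = 1
G(17) = mex{1,2,3} = 0
G(18) = mex{0,0,2} = 1
G(19) = mex{1,1,3} = 0
G(20) = mex{0,0,2} = 1
G(21) = mex{1,1,0} = 2
G(22) = mex{2,0,1} = 3
G(23) = mex{3,1,0} = 2
G(24) = mex{2,0,1} = 3
G(25) = mex{3,1,0} = 2
G_B(25) = 2.
Stack C, S = {4, 8}:
G(0) = 0
G(1) = mex{} = 0
G(2) = mex{} = 0
G(3) = mex{} = 0
G(4) = mex{0} = 1
G(5) = mex{0} = 1
G(6) = mex{0} = 1
G(7) = mex{0} = 1
G(8) = mex{1,0} = 2
G(9) = mex{1,0} = 2
G(10) = mex{1,0} = 2
G(11) = mex{1,0} = 2
G(12) = mex{2,1} = 0
G(13) = mex{2,1} = 0
G(14) = mex{2,1} = 0
G(15) = mex{2,1} = 0
G(16) = mex{0,2} = 1
G(17) = mex{0,2} = 1
G(18) = mex{0,2} = 1
G_C(18) = 1.
Combined Grundy value = 0 ⊕ 2 ⊕ 1 = 3.
A winning move leaves total XOR = 0, i.e. changes one component's Grundy value g to g ⊕ X where X is the current total.
Stack A: need g' = 0⊕3 = 3. Options: 13−3→G=3, 13−4→G=3, 13−7→G=2, 13−9→G=1. Hits: 2.
Stack B: need g' = 2⊕3 = 1. Options: 25−1→G=3, 25−5→G=1, 25−8→G=0. Hits: 1.
Stack C: need g' = 1⊕3 = 2. Options: 18−4→G=0, 18−8→G=2. Hits: 1.

4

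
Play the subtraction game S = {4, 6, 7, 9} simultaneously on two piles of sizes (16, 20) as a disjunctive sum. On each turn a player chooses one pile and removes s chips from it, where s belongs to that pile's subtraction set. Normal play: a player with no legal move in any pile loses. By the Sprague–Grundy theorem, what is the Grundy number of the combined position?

All piles use S = {4, 6, 7, 9}:
G(0) = 0
G(1) = mex{} = 0
G(2) = mex{} = 0
G(3) = mex{} = 0
G(4) = mex{0} = 1
G(5) = mex{0} = 1
G(6) = mex{0,0} = 1
G(7) = mex{0,0,0} = 1
G(8) = mex{1,0,0} = 2
G(9) = mex{1,0,0,0} = 2
G(10) = mex{1,1,0,0} = 2
G(11) = mex{1,1,1,0} = 2
G(12) = mex{2,1,1,0} = 3
G(13) = mex{2,1,1,1} = 0
G(14) = mex{2,2,1,1} = 0
G(15) = mex{2,2,2,1} = 0
G(16) = mex{3,2,2,1} = 0
G(17) = mex{0,2,2,2} = 1
G(18) = mex{0,3,2,2} = 1
G(19) = mex{0,0,3,2} = 1
G(20) = mex{0,0,0,2} = 1
Pile A: G(16) = 0.
Pile B: G(20) = 1.
Combined Grundy value = 0 ⊕ 1 = 1.

1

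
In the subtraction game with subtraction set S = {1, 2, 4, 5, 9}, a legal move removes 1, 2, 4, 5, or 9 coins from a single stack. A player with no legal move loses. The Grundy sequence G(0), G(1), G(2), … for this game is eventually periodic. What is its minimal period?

13

G(0) = 0
G(1) = mex{0} = 1
G(2) = mex{1,0} = 2
G(3) = mex{2,1} = 0
G(4) = mex{0,2,0} = 1
G(5) = mex{1,0,1,0} = 2
G(6) = mex{2,1,2,1} = 0
G(7) = mex{0,2,0,2} = 1
G(8) = mex{1,0,1,0} = 2
G(9) = mex{2,1,2,1,0} = 3
G(10) = mex{3,2,0,2,1} = 4
G(11) = mex{4,3,1,0,2} = 5
G(12) = mex{5,4,2,1,0} = 3
G(13) = mex{3,5,3,2,1} = 0
G(14) = mex{0,3,4,3,2} = 1
G(15) = mex{1,0,5,4,0} = 2
G(16) = mex{2,1,3,5,1} = 0
G(17) = mex{0,2,0,3,2} = 1
G(18) = mex{1,0,1,0,3} = 2
G(19) = mex{2,1,2,1,4} = 0
G(20) = mex{0,2,0,2,5} = 1
G(21) = mex{1,0,1,0,3} = 2
G(22) = mex{2,1,2,1,0} = 3
G(23) = mex{3,2,0,2,1} = 4
G(24) = mex{4,3,1,0,2} = 5
G(25) = mex{5,4,2,1,0} = 3
G(26) = mex{3,5,3,2,1} = 0
G(27) = mex{0,3,4,3,2} = 1
G(n+13) = G(n) holds for n = 0,…,8 (a full window of length max(S) = 9), so the sequence is purely periodic with period 13.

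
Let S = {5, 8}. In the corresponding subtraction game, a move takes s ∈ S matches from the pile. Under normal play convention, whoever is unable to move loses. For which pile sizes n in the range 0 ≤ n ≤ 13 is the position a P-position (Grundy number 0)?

0, 1, 2, 3, 4, 13

G(0) = 0
G(1) = mex{} = 0
G(2) = mex{} = 0
G(3) = mex{} = 0
G(4) = mex{} = 0
G(5) = mex{0} = 1
G(6) = mex{0} = 1
G(7) = mex{0} = 1
G(8) = mex{0,0} = 1
G(9) = mex{0,0} = 1
G(10) = mex{1,0} = 2
G(11) = mex{1,0} = 2
G(12) = mex{1,0} = 2
G(13) = mex{1,1} = 0
P-positions are exactly the n with G(n) = 0.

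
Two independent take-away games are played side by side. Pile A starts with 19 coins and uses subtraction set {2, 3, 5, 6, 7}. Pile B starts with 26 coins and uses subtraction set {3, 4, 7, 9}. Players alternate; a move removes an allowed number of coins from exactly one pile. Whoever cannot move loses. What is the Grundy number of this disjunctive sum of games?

Pile A, S = {2, 3, 5, 6, 7}:
n :  0  1  2  3  4  5  6  7  8  9 10 11 12 13 14 15 16 17 18 19
G :  0  0  1  1  2  2  3  3  4  0  0  1  1  2  2  3  3  4  0  0
G_A(19) = 0.
Pile B, S = {3, 4, 7, 9}:
G(0) = 0
G(1) = mex{} = 0
G(2) = mex{} = 0
G(3) = mex{0} = 1
G(4) = mex{0,0} = 1
G(5) = mex{0,0} = 1
G(6) = mex{1,0} = 2
G(7) = mex{1,1,0} = 2
G(8) = mex{1,1,0} = 2
G(9) = mex{2,1,0,0} = 3
G(10) = mex{2,2,1,0} = 3
G(11) = mex{2,2,1,0} = 3
G(12) = mex{3,2,1,1} = 0
G(13) = mex{3,3,2,1} = 0
G(14) = mex{3,3,2,1} = 0
G(15) = mex{0,3,2,2} = 1
G(16) = mex{0,0,3,2} = 1
G(17) = mex{0,0,3,2} = 1
G(18) = mex{1,0,3,3} = 2
G(19) = mex{1,1,0,3} = 2
G(20) = mex{1,1,0,3} = 2
G(21) = mex{2,1,0,0} = 3
G(22) = mex{2,2,1,0} = 3
G(23) = mex{2,2,1,0} = 3
G(24) = mex{3,2,1,1} = 0
G(25) = mex{3,3,2,1} = 0
G(26) = mex{3,3,2,1} = 0
G_B(26) = 0.
Combined Grundy value = 0 ⊕ 0 = 0.

0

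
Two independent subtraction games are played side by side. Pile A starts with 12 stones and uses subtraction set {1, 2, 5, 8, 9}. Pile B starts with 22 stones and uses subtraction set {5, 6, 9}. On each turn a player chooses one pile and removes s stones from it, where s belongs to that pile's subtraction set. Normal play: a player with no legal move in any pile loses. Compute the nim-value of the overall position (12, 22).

3

Pile A, S = {1, 2, 5, 8, 9}:
n :  0  1  2  3  4  5  6  7  8  9 10 11 12
G :  0  1  2  0  1  2  0  1  2  3  0  1  2
G_A(12) = 2.
Pile B, S = {5, 6, 9}:
G(0) = 0
G(1) = mex{} = 0
G(2) = mex{} = 0
G(3) = mex{} = 0
G(4) = mex{} = 0
G(5) = mex{0} = 1
G(6) = mex{0,0} = 1
G(7) = mex{0,0} = 1
G(8) = mex{0,0} = 1
G(9) = mex{0,0,0} = 1
G(10) = mex{1,0,0} = 2
G(11) = mex{1,1,0} = 2
G(12) = mex{1,1,0} = 2
G(13) = mex{1,1,0} = 2
G(14) = mex{1,1,1} = 0
G(15) = mex{2,1,1} = 0
G(16) = mex{2,2,1} = 0
G(17) = mex{2,2,1} = 0
G(18) = mex{2,2,1} = 0
G(19) = mex{0,2,2} = 1
G(20) = mex{0,0,2} = 1
G(21) = mex{0,0,2} = 1
G(22) = mex{0,0,2} = 1
G_B(22) = 1.
Combined Grundy value = 2 ⊕ 1 = 3.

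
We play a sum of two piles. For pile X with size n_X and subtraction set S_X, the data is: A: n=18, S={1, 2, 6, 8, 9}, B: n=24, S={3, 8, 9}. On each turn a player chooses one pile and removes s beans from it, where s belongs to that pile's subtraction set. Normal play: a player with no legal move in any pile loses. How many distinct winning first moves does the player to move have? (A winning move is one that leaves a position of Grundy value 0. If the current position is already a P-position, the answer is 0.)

Pile A, S = {1, 2, 6, 8, 9}:
G(0) = 0
G(1) = mex{0} = 1
G(2) = mex{1,0} = 2
G(3) = mex{2,1} = 0
G(4) = mex{0,2} = 1
G(5) = mex{1,0} = 2
G(6) = mex{2,1,0} = 3
G(7) = mex{3,2,1} = 0
G(8) = mex{0,3,2,0} = 1
G(9) = mex{1,0,0,1,0} = 2
G(10) = mex{2,1,1,2,1} = 0
G(11) = mex{0,2,2,0,2} = 1
G(12) = mex{1,0,3,1,0} = 2
G(13) = mex{2,1,0,2,1} = 3
G(14) = mex{3,2,1,3,2} = 0
G(15) = mex{0,3,2,0,3} = 1
G(16) = mex{1,0,0,1,0} = 2
G(17) = mex{2,1,1,2,1} = 0
G(18) = mex{0,2,2,0,2} = 1
G_A(18) = 1.
Pile B, S = {3, 8, 9}:
G(0) = 0
G(1) = mex{} = 0
G(2) = mex{} = 0
G(3) = mex{0} = 1
G(4) = mex{0} = 1
G(5) = mex{0} = 1
G(6) = mex{1} = 0
G(7) = mex{1} = 0
G(8) = mex{1,0} = 2
G(9) = mex{0,0,0} = 1
G(10) = mex{0,0,0} = 1
G(11) = mex{2,1,0} = 3
G(12) = mex{1,1,1} = 0
G(13) = mex{1,1,1} = 0
G(14) = mex{3,0,1} = 2
G(15) = mex{0,0,0} = 1
G(16) = mex{0,2,0} = 1
G(17) = mex{2,1,2} = 0
G(18) = mex{1,1,1} = 0
G(19) = mex{1,3,1} = 0
G(20) = mex{0,0,3} = 1
G(21) = mex{0,0,0} = 1
G(22) = mex{0,2,0} = 1
G(23) = mex{1,1,2} = 0
G(24) = mex{1,1,1} = 0
G_B(24) = 0.
Combined Grundy value = 1 ⊕ 0 = 1.
A winning move leaves total XOR = 0, i.e. changes one component's Grundy value g to g ⊕ X where X is the current total.
Pile A: need g' = 1⊕1 = 0. Options: 18−1→G=0, 18−2→G=2, 18−6→G=2, 18−8→G=0, 18−9→G=2. Hits: 2.
Pile B: need g' = 0⊕1 = 1. Options: 24−3→G=1, 24−8→G=1, 24−9→G=1. Hits: 3.

5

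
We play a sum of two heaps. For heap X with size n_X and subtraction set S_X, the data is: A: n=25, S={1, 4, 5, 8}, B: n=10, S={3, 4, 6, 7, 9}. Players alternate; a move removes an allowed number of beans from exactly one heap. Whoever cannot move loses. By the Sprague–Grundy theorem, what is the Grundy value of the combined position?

0

Heap A, S = {1, 4, 5, 8}:
G(0) = 0
G(1) = mex{0} = 1
G(2) = mex{1} = 0
G(3) = mex{0} = 1
G(4) = mex{1,0} = 2
G(5) = mex{2,1,0} = 3
G(6) = mex{3,0,1} = 2
G(7) = mex{2,1,0} = 3
G(8) = mex{3,2,1,0} = 4
G(9) = mex{4,3,2,1} = 0
G(10) = mex{0,2,3,0} = 1
G(11) = mex{1,3,2,1} = 0
G(12) = mex{0,4,3,2} = 1
G(13) = mex{1,0,4,3} = 2
G(14) = mex{2,1,0,2} = 3
G(15) = mex{3,0,1,3} = 2
G(16) = mex{2,1,0,4} = 3
G(17) = mex{3,2,1,0} = 4
G(18) = mex{4,3,2,1} = 0
G(19) = mex{0,2,3,0} = 1
G(20) = mex{1,3,2,1} = 0
G(21) = mex{0,4,3,2} = 1
G(22) = mex{1,0,4,3} = 2
G(23) = mex{2,1,0,2} = 3
G(24) = mex{3,0,1,3} = 2
G(25) = mex{2,1,0,4} = 3
G_A(25) = 3.
Heap B, S = {3, 4, 6, 7, 9}:
n :  0  1  2  3  4  5  6  7  8  9 10
G :  0  0  0  1  1  1  2  2  2  3  3
G_B(10) = 3.
Combined Grundy value = 3 ⊕ 3 = 0.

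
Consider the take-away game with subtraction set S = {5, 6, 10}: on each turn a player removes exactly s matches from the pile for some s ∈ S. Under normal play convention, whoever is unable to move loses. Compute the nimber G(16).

n :  0  1  2  3  4  5  6  7  8  9 10 11 12 13 14 15 16
G :  0  0  0  0  0  1  1  1  1  1  2  2  2  2  2  0  0

0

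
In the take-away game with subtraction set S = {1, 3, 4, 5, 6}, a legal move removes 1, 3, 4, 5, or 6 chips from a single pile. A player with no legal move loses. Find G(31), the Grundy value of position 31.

G(0) = 0
G(1) = mex{0} = 1
G(2) = mex{1} = 0
G(3) = mex{0,0} = 1
G(4) = mex{1,1,0} = 2
G(5) = mex{2,0,1,0} = 3
G(6) = mex{3,1,0,1,0} = 2
G(7) = mex{2,2,1,0,1} = 3
G(8) = mex{3,3,2,1,0} = 4
G(9) = mex{4,2,3,2,1} = 0
G(10) = mex{0,3,2,3,2} = 1
G(11) = mex{1,4,3,2,3} = 0
G(12) = mex{0,0,4,3,2} = 1
G(13) = mex{1,1,0,4,3} = 2
G(14) = mex{2,0,1,0,4} = 3
G(15) = mex{3,1,0,1,0} = 2
G(16) = mex{2,2,1,0,1} = 3
G(17) = mex{3,3,2,1,0} = 4
G(18) = mex{4,2,3,2,1} = 0
G(19) = mex{0,3,2,3,2} = 1
G(20) = mex{1,4,3,2,3} = 0
G(21) = mex{0,0,4,3,2} = 1
G(22) = mex{1,1,0,4,3} = 2
G(23) = mex{2,0,1,0,4} = 3
G(24) = mex{3,1,0,1,0} = 2
G(25) = mex{2,2,1,0,1} = 3
G(26) = mex{3,3,2,1,0} = 4
G(27) = mex{4,2,3,2,1} = 0
G(28) = mex{0,3,2,3,2} = 1
G(29) = mex{1,4,3,2,3} = 0
G(30) = mex{0,0,4,3,2} = 1
G(31) = mex{1,1,0,4,3} = 2

2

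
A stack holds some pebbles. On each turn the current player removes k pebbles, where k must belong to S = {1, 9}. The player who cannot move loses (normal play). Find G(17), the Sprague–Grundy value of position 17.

n :  0  1  2  3  4  5  6  7  8  9 10 11 12 13 14 15 16 17
G :  0  1  0  1  0  1  0  1  0  1  0  1  0  1  0  1  0  1

1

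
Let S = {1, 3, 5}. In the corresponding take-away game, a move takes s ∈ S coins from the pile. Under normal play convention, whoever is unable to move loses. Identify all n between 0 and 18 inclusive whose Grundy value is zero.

0, 2, 4, 6, 8, 10, 12, 14, 16, 18

G(0) = 0
G(1) = mex{0} = 1
G(2) = mex{1} = 0
G(3) = mex{0,0} = 1
G(4) = mex{1,1} = 0
G(5) = mex{0,0,0} = 1
G(6) = mex{1,1,1} = 0
G(7) = mex{0,0,0} = 1
G(8) = mex{1,1,1} = 0
G(9) = mex{0,0,0} = 1
G(10) = mex{1,1,1} = 0
G(11) = mex{0,0,0} = 1
G(12) = mex{1,1,1} = 0
G(13) = mex{0,0,0} = 1
G(14) = mex{1,1,1} = 0
G(15) = mex{0,0,0} = 1
G(16) = mex{1,1,1} = 0
G(17) = mex{0,0,0} = 1
G(18) = mex{1,1,1} = 0
P-positions are exactly the n with G(n) = 0.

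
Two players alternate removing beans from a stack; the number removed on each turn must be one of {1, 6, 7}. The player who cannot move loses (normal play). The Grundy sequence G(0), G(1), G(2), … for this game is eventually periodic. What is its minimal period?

12

G(0) = 0
G(1) = mex{0} = 1
G(2) = mex{1} = 0
G(3) = mex{0} = 1
G(4) = mex{1} = 0
G(5) = mex{0} = 1
G(6) = mex{1,0} = 2
G(7) = mex{2,1,0} = 3
G(8) = mex{3,0,1} = 2
G(9) = mex{2,1,0} = 3
G(10) = mex{3,0,1} = 2
G(11) = mex{2,1,0} = 3
G(12) = mex{3,2,1} = 0
G(13) = mex{0,3,2} = 1
G(14) = mex{1,2,3} = 0
G(15) = mex{0,3,2} = 1
G(16) = mex{1,2,3} = 0
G(17) = mex{0,3,2} = 1
G(18) = mex{1,0,3} = 2
G(19) = mex{2,1,0} = 3
G(20) = mex{3,0,1} = 2
G(21) = mex{2,1,0} = 3
G(22) = mex{3,0,1} = 2
G(23) = mex{2,1,0} = 3
G(24) = mex{3,2,1} = 0
G(25) = mex{0,3,2} = 1
G(n+12) = G(n) holds for n = 0,…,6 (a full window of length max(S) = 7), so the sequence is purely periodic with period 12.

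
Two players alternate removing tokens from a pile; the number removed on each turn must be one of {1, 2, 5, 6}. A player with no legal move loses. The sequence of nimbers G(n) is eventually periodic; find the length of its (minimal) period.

n :  0  1  2  3  4  5  6  7  8  9 10 11 12 13 14 15
G :  0  1  2  0  1  2  3  0  1  2  0  1  2  3  0  1
G(n+7) = G(n) holds for n = 0,…,5 (a full window of length max(S) = 6), so the sequence is purely periodic with period 7.

7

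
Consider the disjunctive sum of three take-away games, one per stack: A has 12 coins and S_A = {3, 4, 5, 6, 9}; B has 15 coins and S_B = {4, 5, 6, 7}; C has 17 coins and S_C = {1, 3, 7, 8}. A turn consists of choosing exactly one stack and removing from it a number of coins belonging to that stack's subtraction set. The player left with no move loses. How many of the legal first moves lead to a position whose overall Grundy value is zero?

3

Stack A, S = {3, 4, 5, 6, 9}:
G(0) = 0
G(1) = mex{} = 0
G(2) = mex{} = 0
G(3) = mex{0} = 1
G(4) = mex{0,0} = 1
G(5) = mex{0,0,0} = 1
G(6) = mex{1,0,0,0} = 2
G(7) = mex{1,1,0,0} = 2
G(8) = mex{1,1,1,0} = 2
G(9) = mex{2,1,1,1,0} = 3
G(10) = mex{2,2,1,1,0} = 3
G(11) = mex{2,2,2,1,0} = 3
G(12) = mex{3,2,2,2,1} = 0
G_A(12) = 0.
Stack B, S = {4, 5, 6, 7}:
G(0) = 0
G(1) = mex{} = 0
G(2) = mex{} = 0
G(3) = mex{} = 0
G(4) = mex{0} = 1
G(5) = mex{0,0} = 1
G(6) = mex{0,0,0} = 1
G(7) = mex{0,0,0,0} = 1
G(8) = mex{1,0,0,0} = 2
G(9) = mex{1,1,0,0} = 2
G(10) = mex{1,1,1,0} = 2
G(11) = mex{1,1,1,1} = 0
G(12) = mex{2,1,1,1} = 0
G(13) = mex{2,2,1,1} = 0
G(14) = mex{2,2,2,1} = 0
G(15) = mex{0,2,2,2} = 1
G_B(15) = 1.
Stack C, S = {1, 3, 7, 8}:
n :  0  1  2  3  4  5  6  7  8  9 10 11 12 13 14 15 16 17
G :  0  1  0  1  0  1  0  1  2  3  2  3  2  3  2  0  1  0
G_C(17) = 0.
Combined Grundy value = 0 ⊕ 1 ⊕ 0 = 1.
A winning move leaves total XOR = 0, i.e. changes one component's Grundy value g to g ⊕ X where X is the current total.
Stack A: need g' = 0⊕1 = 1. Options: 12−3→G=3, 12−4→G=2, 12−5→G=2, 12−6→G=2, 12−9→G=1. Hits: 1.
Stack B: need g' = 1⊕1 = 0. Options: 15−4→G=0, 15−5→G=2, 15−6→G=2, 15−7→G=2. Hits: 1.
Stack C: need g' = 0⊕1 = 1. Options: 17−1→G=1, 17−3→G=2, 17−7→G=2, 17−8→G=3. Hits: 1.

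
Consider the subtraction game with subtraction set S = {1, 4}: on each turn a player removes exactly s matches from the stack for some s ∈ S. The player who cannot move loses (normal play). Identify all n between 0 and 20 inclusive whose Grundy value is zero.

G(0) = 0
G(1) = mex{0} = 1
G(2) = mex{1} = 0
G(3) = mex{0} = 1
G(4) = mex{1,0} = 2
G(5) = mex{2,1} = 0
G(6) = mex{0,0} = 1
G(7) = mex{1,1} = 0
G(8) = mex{0,2} = 1
G(9) = mex{1,0} = 2
G(10) = mex{2,1} = 0
G(11) = mex{0,0} = 1
G(12) = mex{1,1} = 0
G(13) = mex{0,2} = 1
G(14) = mex{1,0} = 2
G(15) = mex{2,1} = 0
G(16) = mex{0,0} = 1
G(17) = mex{1,1} = 0
G(18) = mex{0,2} = 1
G(19) = mex{1,0} = 2
G(20) = mex{2,1} = 0
P-positions are exactly the n with G(n) = 0.

0, 2, 5, 7, 10, 12, 15, 17, 20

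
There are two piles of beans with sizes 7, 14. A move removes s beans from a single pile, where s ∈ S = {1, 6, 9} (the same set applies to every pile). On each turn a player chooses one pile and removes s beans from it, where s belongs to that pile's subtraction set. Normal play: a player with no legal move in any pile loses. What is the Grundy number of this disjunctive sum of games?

0

All piles use S = {1, 6, 9}:
n :  0  1  2  3  4  5  6  7  8  9 10 11 12 13 14
G :  0  1  0  1  0  1  2  0  1  2  3  2  0  1  0
Pile A: G(7) = 0.
Pile B: G(14) = 0.
Combined Grundy value = 0 ⊕ 0 = 0.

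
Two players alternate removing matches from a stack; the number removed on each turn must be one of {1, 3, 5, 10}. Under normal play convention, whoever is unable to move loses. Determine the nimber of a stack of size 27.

2

n :  0  1  2  3  4  5  6  7  8  9 10 11 12 13 14 15 16 17 18 19 20 21 22 23 24 25 26 27
G :  0  1  0  1  0  1  0  1  0  1  2  3  2  3  2  0  1  0  1  0  1  0  1  0  1  2  3  2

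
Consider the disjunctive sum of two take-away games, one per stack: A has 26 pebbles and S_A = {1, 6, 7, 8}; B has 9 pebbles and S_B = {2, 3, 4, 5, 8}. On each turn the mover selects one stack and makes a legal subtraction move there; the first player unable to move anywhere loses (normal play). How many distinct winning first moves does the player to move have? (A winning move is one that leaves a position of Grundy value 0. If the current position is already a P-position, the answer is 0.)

Stack A, S = {1, 6, 7, 8}:
G(0) = 0
G(1) = mex{0} = 1
G(2) = mex{1} = 0
G(3) = mex{0} = 1
G(4) = mex{1} = 0
G(5) = mex{0} = 1
G(6) = mex{1,0} = 2
G(7) = mex{2,1,0} = 3
G(8) = mex{3,0,1,0} = 2
G(9) = mex{2,1,0,1} = 3
G(10) = mex{3,0,1,0} = 2
G(11) = mex{2,1,0,1} = 3
G(12) = mex{3,2,1,0} = 4
G(13) = mex{4,3,2,1} = 0
G(14) = mex{0,2,3,2} = 1
G(15) = mex{1,3,2,3} = 0
G(16) = mex{0,2,3,2} = 1
G(17) = mex{1,3,2,3} = 0
G(18) = mex{0,4,3,2} = 1
G(19) = mex{1,0,4,3} = 2
G(20) = mex{2,1,0,4} = 3
G(21) = mex{3,0,1,0} = 2
G(22) = mex{2,1,0,1} = 3
G(23) = mex{3,0,1,0} = 2
G(24) = mex{2,1,0,1} = 3
G(25) = mex{3,2,1,0} = 4
G(26) = mex{4,3,2,1} = 0
G_A(26) = 0.
Stack B, S = {2, 3, 4, 5, 8}:
n : 0 1 2 3 4 5 6 7 8 9
G : 0 0 1 1 2 2 3 0 4 1
G_B(9) = 1.
Combined Grundy value = 0 ⊕ 1 = 1.
A winning move leaves total XOR = 0, i.e. changes one component's Grundy value g to g ⊕ X where X is the current total.
Stack A: need g' = 0⊕1 = 1. Options: 26−1→G=4, 26−6→G=3, 26−7→G=2, 26−8→G=1. Hits: 1.
Stack B: need g' = 1⊕1 = 0. Options: 9−2→G=0, 9−3→G=3, 9−4→G=2, 9−5→G=2, 9−8→G=0. Hits: 2.

3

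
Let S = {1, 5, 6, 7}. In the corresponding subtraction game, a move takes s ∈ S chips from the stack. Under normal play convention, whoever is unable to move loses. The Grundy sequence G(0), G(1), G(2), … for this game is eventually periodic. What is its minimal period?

n :  0  1  2  3  4  5  6  7  8  9 10 11 12 13 14 15 16 17 18 19 20 21 22 23 24 25
G :  0  1  0  1  0  1  2  3  2  3  2  3  0  1  0  1  0  1  2  3  2  3  2  3  0  1
G(n+12) = G(n) holds for n = 0,…,6 (a full window of length max(S) = 7), so the sequence is purely periodic with period 12.

12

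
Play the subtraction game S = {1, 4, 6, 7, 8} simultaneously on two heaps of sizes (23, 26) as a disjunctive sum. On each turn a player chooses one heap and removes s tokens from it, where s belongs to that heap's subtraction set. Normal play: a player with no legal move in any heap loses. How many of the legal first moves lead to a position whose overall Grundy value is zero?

All heaps use S = {1, 4, 6, 7, 8}:
G(0) = 0
G(1) = mex{0} = 1
G(2) = mex{1} = 0
G(3) = mex{0} = 1
G(4) = mex{1,0} = 2
G(5) = mex{2,1} = 0
G(6) = mex{0,0,0} = 1
G(7) = mex{1,1,1,0} = 2
G(8) = mex{2,2,0,1,0} = 3
G(9) = mex{3,0,1,0,1} = 2
G(10) = mex{2,1,2,1,0} = 3
G(11) = mex{3,2,0,2,1} = 4
G(12) = mex{4,3,1,0,2} = 5
G(13) = mex{5,2,2,1,0} = 3
G(14) = mex{3,3,3,2,1} = 0
G(15) = mex{0,4,2,3,2} = 1
G(16) = mex{1,5,3,2,3} = 0
G(17) = mex{0,3,4,3,2} = 1
G(18) = mex{1,0,5,4,3} = 2
G(19) = mex{2,1,3,5,4} = 0
G(20) = mex{0,0,0,3,5} = 1
G(21) = mex{1,1,1,0,3} = 2
G(22) = mex{2,2,0,1,0} = 3
G(23) = mex{3,0,1,0,1} = 2
G(24) = mex{2,1,2,1,0} = 3
G(25) = mex{3,2,0,2,1} = 4
G(26) = mex{4,3,1,0,2} = 5
Heap A: G(23) = 2.
Heap B: G(26) = 5.
Combined Grundy value = 2 ⊕ 5 = 7.
A winning move leaves total XOR = 0, i.e. changes one component's Grundy value g to g ⊕ X where X is the current total.
Heap A: need g' = 2⊕7 = 5. Options: 23−1→G=3, 23−4→G=0, 23−6→G=1, 23−7→G=0, 23−8→G=1. Hits: 0.
Heap B: need g' = 5⊕7 = 2. Options: 26−1→G=4, 26−4→G=3, 26−6→G=1, 26−7→G=0, 26−8→G=2. Hits: 1.

1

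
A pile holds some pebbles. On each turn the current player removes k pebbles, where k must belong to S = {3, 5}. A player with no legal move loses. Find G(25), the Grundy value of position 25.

n :  0  1  2  3  4  5  6  7  8  9 10 11 12 13 14 15 16 17 18 19 20 21 22 23 24 25
G :  0  0  0  1  1  1  2  2  0  0  0  1  1  1  2  2  0  0  0  1  1  1  2  2  0  0

0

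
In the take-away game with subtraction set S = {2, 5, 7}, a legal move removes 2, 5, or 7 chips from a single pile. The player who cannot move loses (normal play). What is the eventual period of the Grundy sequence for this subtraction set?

22

G(0) = 0
G(1) = mex{} = 0
G(2) = mex{0} = 1
G(3) = mex{0} = 1
G(4) = mex{1} = 0
G(5) = mex{1,0} = 2
G(6) = mex{0,0} = 1
G(7) = mex{2,1,0} = 3
G(8) = mex{1,1,0} = 2
G(9) = mex{3,0,1} = 2
G(10) = mex{2,2,1} = 0
G(11) = mex{2,1,0} = 3
G(12) = mex{0,3,2} = 1
G(13) = mex{3,2,1} = 0
G(14) = mex{1,2,3} = 0
G(15) = mex{0,0,2} = 1
G(16) = mex{0,3,2} = 1
G(17) = mex{1,1,0} = 2
G(18) = mex{1,0,3} = 2
G(19) = mex{2,0,1} = 3
G(20) = mex{2,1,0} = 3
G(21) = mex{3,1,0} = 2
G(22) = mex{3,2,1} = 0
G(23) = mex{2,2,1} = 0
G(24) = mex{0,3,2} = 1
G(25) = mex{0,3,2} = 1
G(26) = mex{1,2,3} = 0
G(27) = mex{1,0,3} = 2
G(28) = mex{0,0,2} = 1
G(29) = mex{2,1,0} = 3
G(30) = mex{1,1,0} = 2
G(31) = mex{3,0,1} = 2
G(32) = mex{2,2,1} = 0
G(33) = mex{2,1,0} = 3
G(34) = mex{0,3,2} = 1
G(35) = mex{3,2,1} = 0
G(36) = mex{1,2,3} = 0
G(37) = mex{0,0,2} = 1
G(38) = mex{0,3,2} = 1
G(39) = mex{1,1,0} = 2
G(40) = mex{1,0,3} = 2
G(41) = mex{2,0,1} = 3
G(42) = mex{2,1,0} = 3
G(43) = mex{3,1,0} = 2
G(44) = mex{3,2,1} = 0
G(45) = mex{2,2,1} = 0
G(n+22) = G(n) holds for n = 0,…,6 (a full window of length max(S) = 7), so the sequence is purely periodic with period 22.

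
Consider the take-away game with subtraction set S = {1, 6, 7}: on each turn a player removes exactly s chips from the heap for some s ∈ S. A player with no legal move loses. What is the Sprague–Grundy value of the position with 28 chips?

G(0) = 0
G(1) = mex{0} = 1
G(2) = mex{1} = 0
G(3) = mex{0} = 1
G(4) = mex{1} = 0
G(5) = mex{0} = 1
G(6) = mex{1,0} = 2
G(7) = mex{2,1,0} = 3
G(8) = mex{3,0,1} = 2
G(9) = mex{2,1,0} = 3
G(10) = mex{3,0,1} = 2
G(11) = mex{2,1,0} = 3
G(12) = mex{3,2,1} = 0
G(13) = mex{0,3,2} = 1
G(14) = mex{1,2,3} = 0
G(15) = mex{0,3,2} = 1
G(16) = mex{1,2,3} = 0
G(17) = mex{0,3,2} = 1
G(18) = mex{1,0,3} = 2
G(19) = mex{2,1,0} = 3
G(20) = mex{3,0,1} = 2
G(21) = mex{2,1,0} = 3
G(22) = mex{3,0,1} = 2
G(23) = mex{2,1,0} = 3
G(24) = mex{3,2,1} = 0
G(25) = mex{0,3,2} = 1
G(26) = mex{1,2,3} = 0
G(27) = mex{0,3,2} = 1
G(28) = mex{1,2,3} = 0

0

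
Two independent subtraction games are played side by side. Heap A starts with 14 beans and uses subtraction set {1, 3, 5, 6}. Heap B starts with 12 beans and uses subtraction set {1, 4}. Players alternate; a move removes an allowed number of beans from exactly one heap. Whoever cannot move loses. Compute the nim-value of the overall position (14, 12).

1

Heap A, S = {1, 3, 5, 6}:
G(0) = 0
G(1) = mex{0} = 1
G(2) = mex{1} = 0
G(3) = mex{0,0} = 1
G(4) = mex{1,1} = 0
G(5) = mex{0,0,0} = 1
G(6) = mex{1,1,1,0} = 2
G(7) = mex{2,0,0,1} = 3
G(8) = mex{3,1,1,0} = 2
G(9) = mex{2,2,0,1} = 3
G(10) = mex{3,3,1,0} = 2
G(11) = mex{2,2,2,1} = 0
G(12) = mex{0,3,3,2} = 1
G(13) = mex{1,2,2,3} = 0
G(14) = mex{0,0,3,2} = 1
G_A(14) = 1.
Heap B, S = {1, 4}:
G(0) = 0
G(1) = mex{0} = 1
G(2) = mex{1} = 0
G(3) = mex{0} = 1
G(4) = mex{1,0} = 2
G(5) = mex{2,1} = 0
G(6) = mex{0,0} = 1
G(7) = mex{1,1} = 0
G(8) = mex{0,2} = 1
G(9) = mex{1,0} = 2
G(10) = mex{2,1} = 0
G(11) = mex{0,0} = 1
G(12) = mex{1,1} = 0
G_B(12) = 0.
Combined Grundy value = 1 ⊕ 0 = 1.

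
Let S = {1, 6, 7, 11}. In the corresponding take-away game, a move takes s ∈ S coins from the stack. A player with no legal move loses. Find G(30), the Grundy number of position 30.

G(0) = 0
G(1) = mex{0} = 1
G(2) = mex{1} = 0
G(3) = mex{0} = 1
G(4) = mex{1} = 0
G(5) = mex{0} = 1
G(6) = mex{1,0} = 2
G(7) = mex{2,1,0} = 3
G(8) = mex{3,0,1} = 2
G(9) = mex{2,1,0} = 3
G(10) = mex{3,0,1} = 2
G(11) = mex{2,1,0,0} = 3
G(12) = mex{3,2,1,1} = 0
G(13) = mex{0,3,2,0} = 1
G(14) = mex{1,2,3,1} = 0
G(15) = mex{0,3,2,0} = 1
G(16) = mex{1,2,3,1} = 0
G(17) = mex{0,3,2,2} = 1
G(18) = mex{1,0,3,3} = 2
G(19) = mex{2,1,0,2} = 3
G(20) = mex{3,0,1,3} = 2
G(21) = mex{2,1,0,2} = 3
G(22) = mex{3,0,1,3} = 2
G(23) = mex{2,1,0,0} = 3
G(24) = mex{3,2,1,1} = 0
G(25) = mex{0,3,2,0} = 1
G(26) = mex{1,2,3,1} = 0
G(27) = mex{0,3,2,0} = 1
G(28) = mex{1,2,3,1} = 0
G(29) = mex{0,3,2,2} = 1
G(30) = mex{1,0,3,3} = 2

2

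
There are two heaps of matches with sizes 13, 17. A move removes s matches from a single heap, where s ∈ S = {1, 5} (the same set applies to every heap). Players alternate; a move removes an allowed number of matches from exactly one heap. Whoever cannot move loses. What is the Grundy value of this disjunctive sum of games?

All heaps use S = {1, 5}:
n :  0  1  2  3  4  5  6  7  8  9 10 11 12 13 14 15 16 17
G :  0  1  0  1  0  1  0  1  0  1  0  1  0  1  0  1  0  1
Heap A: G(13) = 1.
Heap B: G(17) = 1.
Combined Grundy value = 1 ⊕ 1 = 0.

0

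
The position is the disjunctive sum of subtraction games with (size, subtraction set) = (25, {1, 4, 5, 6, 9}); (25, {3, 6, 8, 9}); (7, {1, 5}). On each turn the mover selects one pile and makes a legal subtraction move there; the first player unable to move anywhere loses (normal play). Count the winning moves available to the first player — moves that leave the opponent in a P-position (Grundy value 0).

2

Pile A, S = {1, 4, 5, 6, 9}:
G(0) = 0
G(1) = mex{0} = 1
G(2) = mex{1} = 0
G(3) = mex{0} = 1
G(4) = mex{1,0} = 2
G(5) = mex{2,1,0} = 3
G(6) = mex{3,0,1,0} = 2
G(7) = mex{2,1,0,1} = 3
G(8) = mex{3,2,1,0} = 4
G(9) = mex{4,3,2,1,0} = 5
G(10) = mex{5,2,3,2,1} = 0
G(11) = mex{0,3,2,3,0} = 1
G(12) = mex{1,4,3,2,1} = 0
G(13) = mex{0,5,4,3,2} = 1
G(14) = mex{1,0,5,4,3} = 2
G(15) = mex{2,1,0,5,2} = 3
G(16) = mex{3,0,1,0,3} = 2
G(17) = mex{2,1,0,1,4} = 3
G(18) = mex{3,2,1,0,5} = 4
G(19) = mex{4,3,2,1,0} = 5
G(20) = mex{5,2,3,2,1} = 0
G(21) = mex{0,3,2,3,0} = 1
G(22) = mex{1,4,3,2,1} = 0
G(23) = mex{0,5,4,3,2} = 1
G(24) = mex{1,0,5,4,3} = 2
G(25) = mex{2,1,0,5,2} = 3
G_A(25) = 3.
Pile B, S = {3, 6, 8, 9}:
G(0) = 0
G(1) = mex{} = 0
G(2) = mex{} = 0
G(3) = mex{0} = 1
G(4) = mex{0} = 1
G(5) = mex{0} = 1
G(6) = mex{1,0} = 2
G(7) = mex{1,0} = 2
G(8) = mex{1,0,0} = 2
G(9) = mex{2,1,0,0} = 3
G(10) = mex{2,1,0,0} = 3
G(11) = mex{2,1,1,0} = 3
G(12) = mex{3,2,1,1} = 0
G(13) = mex{3,2,1,1} = 0
G(14) = mex{3,2,2,1} = 0
G(15) = mex{0,3,2,2} = 1
G(16) = mex{0,3,2,2} = 1
G(17) = mex{0,3,3,2} = 1
G(18) = mex{1,0,3,3} = 2
G(19) = mex{1,0,3,3} = 2
G(20) = mex{1,0,0,3} = 2
G(21) = mex{2,1,0,0} = 3
G(22) = mex{2,1,0,0} = 3
G(23) = mex{2,1,1,0} = 3
G(24) = mex{3,2,1,1} = 0
G(25) = mex{3,2,1,1} = 0
G_B(25) = 0.
Pile C, S = {1, 5}:
n : 0 1 2 3 4 5 6 7
G : 0 1 0 1 0 1 0 1
G_C(7) = 1.
Combined Grundy value = 3 ⊕ 0 ⊕ 1 = 2.
A winning move leaves total XOR = 0, i.e. changes one component's Grundy value g to g ⊕ X where X is the current total.
Pile A: need g' = 3⊕2 = 1. Options: 25−1→G=2, 25−4→G=1, 25−5→G=0, 25−6→G=5, 25−9→G=2. Hits: 1.
Pile B: need g' = 0⊕2 = 2. Options: 25−3→G=3, 25−6→G=2, 25−8→G=1, 25−9→G=1. Hits: 1.
Pile C: need g' = 1⊕2 = 3. Options: 7−1→G=0, 7−5→G=0. Hits: 0.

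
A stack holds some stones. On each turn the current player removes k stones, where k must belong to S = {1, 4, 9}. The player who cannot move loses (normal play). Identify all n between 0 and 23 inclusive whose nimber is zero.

0, 2, 5, 7, 10, 12, 15, 17, 20, 22

G(0) = 0
G(1) = mex{0} = 1
G(2) = mex{1} = 0
G(3) = mex{0} = 1
G(4) = mex{1,0} = 2
G(5) = mex{2,1} = 0
G(6) = mex{0,0} = 1
G(7) = mex{1,1} = 0
G(8) = mex{0,2} = 1
G(9) = mex{1,0,0} = 2
G(10) = mex{2,1,1} = 0
G(11) = mex{0,0,0} = 1
G(12) = mex{1,1,1} = 0
G(13) = mex{0,2,2} = 1
G(14) = mex{1,0,0} = 2
G(15) = mex{2,1,1} = 0
G(16) = mex{0,0,0} = 1
G(17) = mex{1,1,1} = 0
G(18) = mex{0,2,2} = 1
G(19) = mex{1,0,0} = 2
G(20) = mex{2,1,1} = 0
G(21) = mex{0,0,0} = 1
G(22) = mex{1,1,1} = 0
G(23) = mex{0,2,2} = 1
P-positions are exactly the n with G(n) = 0.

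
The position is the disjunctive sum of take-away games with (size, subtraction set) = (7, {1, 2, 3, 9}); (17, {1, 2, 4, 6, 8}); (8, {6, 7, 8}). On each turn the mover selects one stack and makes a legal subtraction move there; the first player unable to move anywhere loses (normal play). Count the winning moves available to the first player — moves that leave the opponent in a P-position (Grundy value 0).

Stack A, S = {1, 2, 3, 9}:
G(0) = 0
G(1) = mex{0} = 1
G(2) = mex{1,0} = 2
G(3) = mex{2,1,0} = 3
G(4) = mex{3,2,1} = 0
G(5) = mex{0,3,2} = 1
G(6) = mex{1,0,3} = 2
G(7) = mex{2,1,0} = 3
G_A(7) = 3.
Stack B, S = {1, 2, 4, 6, 8}:
n :  0  1  2  3  4  5  6  7  8  9 10 11 12 13 14 15 16 17
G :  0  1  2  0  1  2  3  4  5  3  0  1  2  0  1  2  3  4
G_B(17) = 4.
Stack C, S = {6, 7, 8}:
G(0) = 0
G(1) = mex{} = 0
G(2) = mex{} = 0
G(3) = mex{} = 0
G(4) = mex{} = 0
G(5) = mex{} = 0
G(6) = mex{0} = 1
G(7) = mex{0,0} = 1
G(8) = mex{0,0,0} = 1
G_C(8) = 1.
Combined Grundy value = 3 ⊕ 4 ⊕ 1 = 6.
A winning move leaves total XOR = 0, i.e. changes one component's Grundy value g to g ⊕ X where X is the current total.
Stack A: need g' = 3⊕6 = 5. Options: 7−1→G=2, 7−2→G=1, 7−3→G=0. Hits: 0.
Stack B: need g' = 4⊕6 = 2. Options: 17−1→G=3, 17−2→G=2, 17−4→G=0, 17−6→G=1, 17−8→G=3. Hits: 1.
Stack C: need g' = 1⊕6 = 7. Options: 8−6→G=0, 8−7→G=0, 8−8→G=0. Hits: 0.

1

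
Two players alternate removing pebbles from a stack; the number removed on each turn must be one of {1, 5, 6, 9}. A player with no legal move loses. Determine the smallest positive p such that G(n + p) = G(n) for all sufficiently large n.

n :  0  1  2  3  4  5  6  7  8  9 10 11 12 13 14 15 16 17 18 19 20 21 22 23 24 25
G :  0  1  0  1  0  1  2  3  2  3  2  3  0  1  0  1  0  1  2  3  2  3  2  3  0  1
G(n+12) = G(n) holds for n = 0,…,8 (a full window of length max(S) = 9), so the sequence is purely periodic with period 12.

12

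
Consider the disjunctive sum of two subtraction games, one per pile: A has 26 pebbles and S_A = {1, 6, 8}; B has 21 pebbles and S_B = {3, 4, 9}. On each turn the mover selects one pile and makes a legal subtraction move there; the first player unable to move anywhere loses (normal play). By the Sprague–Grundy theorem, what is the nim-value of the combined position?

1

Pile A, S = {1, 6, 8}:
n :  0  1  2  3  4  5  6  7  8  9 10 11 12 13 14 15 16 17 18 19 20 21 22 23 24 25 26
G :  0  1  0  1  0  1  2  0  1  0  1  0  1  2  0  1  0  1  0  1  2  0  1  0  1  0  1
G_A(26) = 1.
Pile B, S = {3, 4, 9}:
n :  0  1  2  3  4  5  6  7  8  9 10 11 12 13 14 15 16 17 18 19 20 21
G :  0  0  0  1  1  1  2  0  0  3  1  1  2  0  0  0  1  1  1  2  0  0
G_B(21) = 0.
Combined Grundy value = 1 ⊕ 0 = 1.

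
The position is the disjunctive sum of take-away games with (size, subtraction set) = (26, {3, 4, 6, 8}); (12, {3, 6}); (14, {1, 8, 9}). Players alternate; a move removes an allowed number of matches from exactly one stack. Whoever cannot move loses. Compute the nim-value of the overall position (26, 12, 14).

Stack A, S = {3, 4, 6, 8}:
G(0) = 0
G(1) = mex{} = 0
G(2) = mex{} = 0
G(3) = mex{0} = 1
G(4) = mex{0,0} = 1
G(5) = mex{0,0} = 1
G(6) = mex{1,0,0} = 2
G(7) = mex{1,1,0} = 2
G(8) = mex{1,1,0,0} = 2
G(9) = mex{2,1,1,0} = 3
G(10) = mex{2,2,1,0} = 3
G(11) = mex{2,2,1,1} = 0
G(12) = mex{3,2,2,1} = 0
G(13) = mex{3,3,2,1} = 0
G(14) = mex{0,3,2,2} = 1
G(15) = mex{0,0,3,2} = 1
G(16) = mex{0,0,3,2} = 1
G(17) = mex{1,0,0,3} = 2
G(18) = mex{1,1,0,3} = 2
G(19) = mex{1,1,0,0} = 2
G(20) = mex{2,1,1,0} = 3
G(21) = mex{2,2,1,0} = 3
G(22) = mex{2,2,1,1} = 0
G(23) = mex{3,2,2,1} = 0
G(24) = mex{3,3,2,1} = 0
G(25) = mex{0,3,2,2} = 1
G(26) = mex{0,0,3,2} = 1
G_A(26) = 1.
Stack B, S = {3, 6}:
n :  0  1  2  3  4  5  6  7  8  9 10 11 12
G :  0  0  0  1  1  1  2  2  2  0  0  0  1
G_B(12) = 1.
Stack C, S = {1, 8, 9}:
G(0) = 0
G(1) = mex{0} = 1
G(2) = mex{1} = 0
G(3) = mex{0} = 1
G(4) = mex{1} = 0
G(5) = mex{0} = 1
G(6) = mex{1} = 0
G(7) = mex{0} = 1
G(8) = mex{1,0} = 2
G(9) = mex{2,1,0} = 3
G(10) = mex{3,0,1} = 2
G(11) = mex{2,1,0} = 3
G(12) = mex{3,0,1} = 2
G(13) = mex{2,1,0} = 3
G(14) = mex{3,0,1} = 2
G_C(14) = 2.
Combined Grundy value = 1 ⊕ 1 ⊕ 2 = 2.

2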